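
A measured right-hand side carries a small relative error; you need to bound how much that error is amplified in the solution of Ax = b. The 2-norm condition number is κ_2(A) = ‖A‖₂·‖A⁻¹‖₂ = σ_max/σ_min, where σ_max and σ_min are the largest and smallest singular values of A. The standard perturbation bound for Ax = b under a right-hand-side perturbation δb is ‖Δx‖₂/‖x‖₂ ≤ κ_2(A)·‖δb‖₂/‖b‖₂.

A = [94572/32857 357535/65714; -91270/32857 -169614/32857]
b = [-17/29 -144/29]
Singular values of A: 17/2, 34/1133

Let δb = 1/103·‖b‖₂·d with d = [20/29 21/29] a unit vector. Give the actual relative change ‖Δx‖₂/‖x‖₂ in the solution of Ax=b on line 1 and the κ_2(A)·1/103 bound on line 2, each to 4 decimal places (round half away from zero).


0.0121
2.7500

σ_max = 17/2, σ_min = 34/1133
κ = σ_max/σ_min = (17/2)/(34/1133) = 283.2500
bound on ‖Δx‖/‖x‖: κ·ε = 283.2500·1/103 = 2.7500
solve Ax = b  →  x = [117.7785 -62.4152]
2-norm of b is 5.0000; of x, 133.2946
Δx = A⁻¹·δb where δb = 1/103·5.0000·d; ‖Δx‖ = 1.6176
relative error = 0.0121
so the bound overstates the realised error by a factor of ≈ 226.6008 (computed from the unrounded values)


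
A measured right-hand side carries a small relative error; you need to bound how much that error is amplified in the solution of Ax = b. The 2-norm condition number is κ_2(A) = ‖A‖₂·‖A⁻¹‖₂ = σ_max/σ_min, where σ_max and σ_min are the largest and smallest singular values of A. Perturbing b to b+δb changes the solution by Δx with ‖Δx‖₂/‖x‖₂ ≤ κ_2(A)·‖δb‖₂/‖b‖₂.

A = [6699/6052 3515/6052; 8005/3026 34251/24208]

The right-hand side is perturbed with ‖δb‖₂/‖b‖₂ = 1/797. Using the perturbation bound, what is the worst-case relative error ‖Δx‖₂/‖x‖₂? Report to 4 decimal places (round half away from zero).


0.4467

form AᵀA = [17717453/2154512 18898425/4309024; 18898425/4309024 80636153/34472192] with trace 21418553/2027776 and determinant 28561/32444416
eigenvalues of AᵀA: λ = (tr ± √(tr²−4·det))/2 = 169/16, 169/2027776
σ_max=√(169/16)=(13/4), σ_min=√(169/2027776)=(13/1424) → κ = 356.0000
κ_2(A)·‖δb‖/‖b‖ = 0.4467


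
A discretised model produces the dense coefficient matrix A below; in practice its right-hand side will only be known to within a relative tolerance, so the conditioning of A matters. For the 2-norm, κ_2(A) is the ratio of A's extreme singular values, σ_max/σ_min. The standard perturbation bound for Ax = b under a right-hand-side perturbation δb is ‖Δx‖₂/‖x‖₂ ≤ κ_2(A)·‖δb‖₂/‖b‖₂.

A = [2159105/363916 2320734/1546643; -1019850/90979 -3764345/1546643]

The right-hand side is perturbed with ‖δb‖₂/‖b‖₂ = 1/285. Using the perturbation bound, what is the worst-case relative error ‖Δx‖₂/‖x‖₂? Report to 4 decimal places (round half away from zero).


0.2492

form AᵀA = [21303238761025/132434855056 599028746355/16554356882; 599028746355/16554356882 67668164629/8277178441] with trace 13317031169/78783376 and determinant 446265625/78783376
eigenvalues of AᵀA: λ = (tr ± √(tr²−4·det))/2 = 169, 2640625/78783376
so κ_2 = √(169 / (2640625/78783376)) = 71.0080
κ_2(A)·‖δb‖/‖b‖ = 0.2492


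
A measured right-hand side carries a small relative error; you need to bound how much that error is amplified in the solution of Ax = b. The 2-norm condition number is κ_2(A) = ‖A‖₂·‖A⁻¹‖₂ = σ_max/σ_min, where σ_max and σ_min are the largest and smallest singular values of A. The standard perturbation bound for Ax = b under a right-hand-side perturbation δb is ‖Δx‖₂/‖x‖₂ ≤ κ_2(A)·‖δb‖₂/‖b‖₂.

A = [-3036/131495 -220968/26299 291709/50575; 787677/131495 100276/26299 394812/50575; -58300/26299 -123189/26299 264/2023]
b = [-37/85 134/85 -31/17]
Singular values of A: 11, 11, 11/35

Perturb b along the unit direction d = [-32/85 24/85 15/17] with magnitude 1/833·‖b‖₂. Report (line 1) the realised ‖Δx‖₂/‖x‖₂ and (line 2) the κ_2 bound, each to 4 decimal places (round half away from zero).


0.0029
0.0420

largest singular value 11, smallest 11/35
κ = σ_max/σ_min = 11/(11/35) = 35.0000
worst-case relative error ≤ 35.0000 × 1/833 = 0.0420
solve Ax = b  →  x = [2.7009 -0.9284 -1.4171]
2-norm of b is 2.4495; of x, 3.1883
with δb = [-0.0011 0.0008 0.0026], A·Δx = δb → ‖Δx‖ = 0.0094
relative error = 0.0029
so the bound overstates the realised error by a factor of ≈ 14.3178 (computed from the unrounded values)


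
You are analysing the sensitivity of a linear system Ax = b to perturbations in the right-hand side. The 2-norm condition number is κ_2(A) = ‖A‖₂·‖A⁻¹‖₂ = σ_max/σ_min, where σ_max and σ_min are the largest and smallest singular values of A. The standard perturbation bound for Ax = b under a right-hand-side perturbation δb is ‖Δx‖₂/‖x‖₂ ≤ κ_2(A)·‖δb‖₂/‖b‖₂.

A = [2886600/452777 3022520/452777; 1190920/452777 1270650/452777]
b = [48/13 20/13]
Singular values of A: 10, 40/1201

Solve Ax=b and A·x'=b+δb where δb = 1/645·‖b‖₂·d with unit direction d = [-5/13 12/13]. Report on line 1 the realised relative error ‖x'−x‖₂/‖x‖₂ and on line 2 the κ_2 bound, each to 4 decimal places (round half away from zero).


from the listed singular values, σ₁ = 10, σ_n = 40/1201
κ = σ_max/σ_min = 10/(40/1201) = 300.2500
worst-case relative error ≤ 300.2500 × 1/645 = 0.4655
solve Ax = b  →  x = [0.2759 0.2897]
2-norm of b is 4.0000; of x, 0.4000
δb = ε·‖b‖·d = [-0.0024 0.0057]; solving A·Δx = δb gives ‖Δx‖ = 0.1862
dividing the unrounded norms, ‖Δx‖/‖x‖ = 0.4655
realised/bound = 1 exactly: the bound is attained for this b and d

0.4655
0.4655


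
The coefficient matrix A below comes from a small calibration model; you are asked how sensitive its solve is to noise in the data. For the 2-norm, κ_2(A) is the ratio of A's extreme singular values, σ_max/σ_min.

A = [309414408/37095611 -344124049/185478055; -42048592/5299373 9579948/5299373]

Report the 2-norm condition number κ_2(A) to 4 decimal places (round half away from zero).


form AᵀA = [5289098235200/39908481641 -5950194410952/199542408205; -5950194410952/199542408205 6694882126721/997712041025] with trace 3388349707481/24334440025 and determinant 3102044416/24334440025
char-poly roots: 3481/25 and 891136/973377601
σ_max=√(3481/25)=(59/5), σ_min=√(891136/973377601)=(944/31199) → κ = 389.9875

389.9875


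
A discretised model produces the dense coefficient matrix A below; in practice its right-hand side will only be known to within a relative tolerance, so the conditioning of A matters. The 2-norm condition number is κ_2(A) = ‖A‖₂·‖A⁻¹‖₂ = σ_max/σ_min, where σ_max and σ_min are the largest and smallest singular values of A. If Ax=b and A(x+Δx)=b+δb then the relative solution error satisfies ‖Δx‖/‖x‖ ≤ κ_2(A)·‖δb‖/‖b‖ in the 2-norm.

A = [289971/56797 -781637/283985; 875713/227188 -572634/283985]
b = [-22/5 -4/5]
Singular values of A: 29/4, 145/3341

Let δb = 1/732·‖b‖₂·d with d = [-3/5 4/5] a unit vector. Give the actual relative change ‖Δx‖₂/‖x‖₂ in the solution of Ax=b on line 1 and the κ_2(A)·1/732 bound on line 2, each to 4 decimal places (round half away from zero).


σ_max = 29/4, σ_min = 145/3341
κ = σ_max/σ_min = (29/4)/(145/3341) = 167.0500
bound on ‖Δx‖/‖x‖: κ·ε = 167.0500·1/732 = 0.2282
solve Ax = b  →  x = [21.1992 40.9209]
2-norm of b is 4.4721; of x, 46.0861
re-solving with b+δb shifts x by Δx of norm 0.1408
relative error = 0.0031
so the bound overstates the realised error by a factor of ≈ 74.7124 (computed from the unrounded values)

0.0031
0.2282


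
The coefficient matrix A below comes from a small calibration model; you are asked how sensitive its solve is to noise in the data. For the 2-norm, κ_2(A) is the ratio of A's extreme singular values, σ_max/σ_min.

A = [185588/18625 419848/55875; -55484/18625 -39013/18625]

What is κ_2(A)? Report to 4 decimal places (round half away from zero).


M = AᵀA = [60034208/555025 135060068/1665075; 135060068/1665075 303952753/4995225]. tr(M)=33770425/199809, det(M)=456976/199809
λ_max, λ_min = (33770425/199809 ± √1140076373010289/39923636481)/2 = 169, 2704/199809
κ = σ_max/σ_min = 13/(52/447) = 111.7500

111.7500


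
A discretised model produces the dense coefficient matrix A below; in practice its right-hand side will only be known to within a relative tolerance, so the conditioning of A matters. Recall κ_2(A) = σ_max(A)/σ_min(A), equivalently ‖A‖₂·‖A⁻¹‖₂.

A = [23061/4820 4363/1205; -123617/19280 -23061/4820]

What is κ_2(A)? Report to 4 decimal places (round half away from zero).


308.4800

form AᵀA = [951604729/14868736 178422957/3717184; 178422957/3717184 33455281/929296] with trace 1486889225/14868736 and determinant 390625/3717184
char-poly roots: 100 and 15625/14868736
σ_max=√100=10, σ_min=√(15625/14868736)=(125/3856) → κ = 308.4800


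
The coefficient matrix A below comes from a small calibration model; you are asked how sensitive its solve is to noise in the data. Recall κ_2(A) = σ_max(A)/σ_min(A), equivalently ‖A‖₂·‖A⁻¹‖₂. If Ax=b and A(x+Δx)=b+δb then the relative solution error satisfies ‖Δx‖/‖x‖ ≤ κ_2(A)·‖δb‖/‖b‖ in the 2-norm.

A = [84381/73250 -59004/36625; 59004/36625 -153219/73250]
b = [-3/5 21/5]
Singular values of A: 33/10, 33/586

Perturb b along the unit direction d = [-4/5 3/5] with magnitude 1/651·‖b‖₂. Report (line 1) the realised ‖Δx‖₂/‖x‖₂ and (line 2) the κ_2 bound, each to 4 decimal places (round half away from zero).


0.0022
0.0900

largest singular value 33/10, smallest 33/586
κ = σ_max/σ_min = (33/10)/(33/586) = 58.6000
bound on ‖Δx‖/‖x‖: κ·ε = 58.6000·1/651 = 0.0900
solve Ax = b  →  x = [43.1636 31.2364]
‖b‖₂ = 4.2426 and ‖x‖₂ = 53.2805
re-solving with b+δb shifts x by Δx of norm 0.1157
realised ‖Δx‖/‖x‖ = 0.0022
realised/bound (from unrounded values) ≈ 0.0241


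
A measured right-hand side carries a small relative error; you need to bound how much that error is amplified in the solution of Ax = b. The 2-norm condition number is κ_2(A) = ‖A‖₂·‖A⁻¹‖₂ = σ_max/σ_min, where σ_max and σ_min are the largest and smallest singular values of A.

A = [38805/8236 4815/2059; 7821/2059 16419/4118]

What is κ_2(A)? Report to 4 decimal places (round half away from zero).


M = AᵀA = [2954241/80656 527553/20164; 527553/20164 430821/20164]. tr(M)=4677525/80656, det(M)=31640625/322624
eigenvalues of AᵀA: λ = (tr ± √(tr²−4·det))/2 = 225/4, 140625/80656
κ_2(A) = √(λ_max/λ_min) = √((225/4) / (140625/80656)) = 5.6800

5.6800


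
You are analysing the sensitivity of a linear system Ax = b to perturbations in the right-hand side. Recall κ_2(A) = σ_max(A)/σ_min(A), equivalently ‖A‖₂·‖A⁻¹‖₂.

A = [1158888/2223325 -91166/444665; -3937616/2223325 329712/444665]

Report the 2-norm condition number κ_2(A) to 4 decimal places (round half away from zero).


171.0250

M = AᵀA = [26956545856/7909078489 -11231443440/7909078489; -11231443440/7909078489 4680849700/7909078489]. tr(M)=187203524/46799281, det(M)=25600/46799281
char-poly roots: 4 and 6400/46799281
κ = σ_max/σ_min = 2/(80/6841) = 171.0250


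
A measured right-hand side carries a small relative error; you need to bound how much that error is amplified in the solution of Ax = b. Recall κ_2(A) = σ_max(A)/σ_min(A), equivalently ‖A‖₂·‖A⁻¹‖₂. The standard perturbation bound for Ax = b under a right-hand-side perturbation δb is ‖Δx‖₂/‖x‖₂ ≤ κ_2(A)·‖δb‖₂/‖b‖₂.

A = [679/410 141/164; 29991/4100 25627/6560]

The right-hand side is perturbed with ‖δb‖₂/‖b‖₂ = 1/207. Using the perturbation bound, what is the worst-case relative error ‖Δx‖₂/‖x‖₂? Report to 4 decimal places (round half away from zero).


AᵀA = [562501/10000 479997/16000; 479997/16000 409609/25600]; tr = 46240289/640000, det = 83521/2560000
eigenvalues of AᵀA: λ = (tr ± √(tr²−4·det))/2 = 289/4, 289/640000
so κ_2 = √((289/4) / (289/640000)) = 400.0000
perturbation bound = 400.0000·1/207 = 1.9324

1.9324


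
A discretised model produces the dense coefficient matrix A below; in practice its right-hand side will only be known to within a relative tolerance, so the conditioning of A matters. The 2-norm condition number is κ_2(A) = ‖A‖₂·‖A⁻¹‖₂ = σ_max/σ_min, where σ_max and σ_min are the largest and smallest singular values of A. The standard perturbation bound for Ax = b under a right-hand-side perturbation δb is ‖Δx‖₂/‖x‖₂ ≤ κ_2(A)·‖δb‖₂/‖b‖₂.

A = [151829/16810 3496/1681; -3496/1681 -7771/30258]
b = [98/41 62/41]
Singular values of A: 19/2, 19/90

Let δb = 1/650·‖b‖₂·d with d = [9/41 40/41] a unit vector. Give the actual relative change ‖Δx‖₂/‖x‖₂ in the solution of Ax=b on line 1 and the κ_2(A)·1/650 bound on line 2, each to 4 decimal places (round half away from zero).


0.0022
0.0692

σ_max = 19/2, σ_min = 19/90
condition number: (19/2) ÷ (19/90) = 45.0000
bound on ‖Δx‖/‖x‖: κ·ε = 45.0000·1/650 = 0.0692
solve Ax = b  →  x = [-1.8742 9.2888]
‖b‖₂ = 2.8284 and ‖x‖₂ = 9.4760
with δb = [0.0010 0.0042], A·Δx = δb → ‖Δx‖ = 0.0206
dividing the unrounded norms, ‖Δx‖/‖x‖ = 0.0022
so the bound overstates the realised error by a factor of ≈ 31.8277 (computed from the unrounded values)


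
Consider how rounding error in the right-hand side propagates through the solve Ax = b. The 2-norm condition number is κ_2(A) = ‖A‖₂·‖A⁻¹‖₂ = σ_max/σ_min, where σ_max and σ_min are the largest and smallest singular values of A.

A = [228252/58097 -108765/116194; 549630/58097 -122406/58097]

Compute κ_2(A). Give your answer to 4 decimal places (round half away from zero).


M = AᵀA = [2095811316/19971961 -471543930/19971961; -471543930/19971961 424631601/79887844]. tr(M)=5239665/47524, det(M)=3969/11881
λ_max, λ_min = (5239665/47524 ± √27451071348129/2258530576)/2 = 441/4, 36/11881
κ_2(A) = √(λ_max/λ_min) = √((441/4) / (36/11881)) = 190.7500

190.7500


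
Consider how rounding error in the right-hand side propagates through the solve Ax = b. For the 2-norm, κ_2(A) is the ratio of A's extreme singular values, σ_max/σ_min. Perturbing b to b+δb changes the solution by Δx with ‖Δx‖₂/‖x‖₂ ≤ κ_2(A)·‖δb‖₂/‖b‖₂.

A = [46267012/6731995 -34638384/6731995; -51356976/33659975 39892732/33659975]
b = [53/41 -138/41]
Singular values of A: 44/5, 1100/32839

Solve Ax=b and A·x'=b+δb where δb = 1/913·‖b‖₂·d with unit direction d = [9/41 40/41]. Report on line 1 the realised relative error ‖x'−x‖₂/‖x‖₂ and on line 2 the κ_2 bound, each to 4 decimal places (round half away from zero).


largest singular value 44/5, smallest 1100/32839
κ_2(A) = (44/5) / (1100/32839) = 262.7120
κ_2(A)·‖δb‖/‖b‖ = 0.2877
solve Ax = b  →  x = [-53.5547 -71.7851]
2-norm of b is 3.6056; of x, 89.5612
Δx = A⁻¹·δb where δb = 1/913·3.6056·d; ‖Δx‖ = 0.1179
dividing the unrounded norms, ‖Δx‖/‖x‖ = 0.0013
so the bound overstates the realised error by a factor of ≈ 218.5903 (computed from the unrounded values)

0.0013
0.2877


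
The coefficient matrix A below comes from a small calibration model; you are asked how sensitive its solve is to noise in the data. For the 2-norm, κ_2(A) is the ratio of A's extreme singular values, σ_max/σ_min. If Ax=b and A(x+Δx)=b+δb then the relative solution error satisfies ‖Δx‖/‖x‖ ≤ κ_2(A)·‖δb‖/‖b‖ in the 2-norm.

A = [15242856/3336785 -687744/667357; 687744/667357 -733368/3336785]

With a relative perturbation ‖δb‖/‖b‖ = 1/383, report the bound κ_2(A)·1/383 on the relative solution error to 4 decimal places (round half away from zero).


1.0366

form AᵀA = [145252501056/6623518225 -6536318976/1324703645; -6536318976/1324703645 7354327104/6623518225] with trace 18156672/788045 and determinant 331776/98505625
eigenvalues of AᵀA: λ = (tr ± √(tr²−4·det))/2 = 576/25, 576/3940225
κ = σ_max/σ_min = (24/5)/(24/1985) = 397.0000
bound on ‖Δx‖/‖x‖: κ·ε = 397.0000·1/383 = 1.0366


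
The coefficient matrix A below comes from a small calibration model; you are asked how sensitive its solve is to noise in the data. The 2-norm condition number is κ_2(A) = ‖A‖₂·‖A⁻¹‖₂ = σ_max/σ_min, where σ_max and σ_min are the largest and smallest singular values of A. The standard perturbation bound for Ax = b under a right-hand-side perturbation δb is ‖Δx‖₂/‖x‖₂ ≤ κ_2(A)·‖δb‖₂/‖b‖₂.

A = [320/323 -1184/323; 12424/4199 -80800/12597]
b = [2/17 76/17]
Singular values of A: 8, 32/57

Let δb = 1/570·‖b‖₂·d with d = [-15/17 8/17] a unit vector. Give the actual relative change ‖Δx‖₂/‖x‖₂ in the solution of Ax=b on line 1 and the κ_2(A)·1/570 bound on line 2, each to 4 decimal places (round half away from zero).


σ_max = 8, σ_min = 32/57
condition number: 8 ÷ (32/57) = 14.2500
κ_2(A)·‖δb‖/‖b‖ = 0.0250
solve Ax = b  →  x = [3.4808 0.9087]
‖b‖₂ = 4.4721 and ‖x‖₂ = 3.5974
Δx = A⁻¹·δb where δb = 1/570·4.4721·d; ‖Δx‖ = 0.0140
dividing the unrounded norms, ‖Δx‖/‖x‖ = 0.0039
realised/bound (from unrounded values) ≈ 0.1554

0.0039
0.0250


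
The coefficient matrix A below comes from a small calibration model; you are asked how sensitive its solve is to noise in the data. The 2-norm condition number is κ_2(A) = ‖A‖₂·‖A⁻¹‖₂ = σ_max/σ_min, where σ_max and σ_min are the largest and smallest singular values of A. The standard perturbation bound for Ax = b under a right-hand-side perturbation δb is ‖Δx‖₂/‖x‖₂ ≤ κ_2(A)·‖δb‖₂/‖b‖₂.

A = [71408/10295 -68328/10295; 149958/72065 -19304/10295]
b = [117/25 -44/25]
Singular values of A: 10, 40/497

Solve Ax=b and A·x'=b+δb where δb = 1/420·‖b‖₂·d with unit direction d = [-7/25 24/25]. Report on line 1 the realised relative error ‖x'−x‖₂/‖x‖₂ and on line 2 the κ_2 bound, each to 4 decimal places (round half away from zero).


largest singular value 10, smallest 40/497
κ = σ_max/σ_min = 10/(40/497) = 124.2500
worst-case relative error ≤ 124.2500 × 1/420 = 0.2958
solve Ax = b  →  x = [-25.4172 -27.2681]
‖b‖ = 5.0000, ‖x‖ = 37.2771
δb = ε·‖b‖·d = [-0.0033 0.0114]; solving A·Δx = δb gives ‖Δx‖ = 0.1479
dividing the unrounded norms, ‖Δx‖/‖x‖ = 0.0040
tightness: 0.0040 against a bound of 0.2958 (unrounded ratio ≈ 0.0134)

0.0040
0.2958


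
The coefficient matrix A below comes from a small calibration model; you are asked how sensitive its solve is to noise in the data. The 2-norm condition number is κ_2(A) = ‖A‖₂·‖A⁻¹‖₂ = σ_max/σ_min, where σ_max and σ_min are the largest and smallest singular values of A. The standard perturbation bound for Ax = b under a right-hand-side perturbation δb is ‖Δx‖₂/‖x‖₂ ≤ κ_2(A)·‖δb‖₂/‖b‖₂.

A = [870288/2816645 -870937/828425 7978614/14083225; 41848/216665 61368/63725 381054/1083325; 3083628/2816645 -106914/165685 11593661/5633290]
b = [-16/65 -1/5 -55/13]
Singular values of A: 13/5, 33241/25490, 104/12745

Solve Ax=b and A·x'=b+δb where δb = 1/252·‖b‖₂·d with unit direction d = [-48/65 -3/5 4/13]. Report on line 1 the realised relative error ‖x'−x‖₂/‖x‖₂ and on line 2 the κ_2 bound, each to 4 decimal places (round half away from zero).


largest singular value 13/5, smallest 104/12745
condition number: (13/5) ÷ (104/12745) = 318.6250
perturbation bound = 318.6250·1/252 = 1.2644
solve Ax = b  →  x = [107.3236 -0.1161 -59.1830]
‖b‖ = 4.2426, ‖x‖ = 122.5601
re-solving with b+δb shifts x by Δx of norm 2.0632
dividing the unrounded norms, ‖Δx‖/‖x‖ = 0.0168
so the bound overstates the realised error by a factor of ≈ 75.1080 (computed from the unrounded values)

0.0168
1.2644


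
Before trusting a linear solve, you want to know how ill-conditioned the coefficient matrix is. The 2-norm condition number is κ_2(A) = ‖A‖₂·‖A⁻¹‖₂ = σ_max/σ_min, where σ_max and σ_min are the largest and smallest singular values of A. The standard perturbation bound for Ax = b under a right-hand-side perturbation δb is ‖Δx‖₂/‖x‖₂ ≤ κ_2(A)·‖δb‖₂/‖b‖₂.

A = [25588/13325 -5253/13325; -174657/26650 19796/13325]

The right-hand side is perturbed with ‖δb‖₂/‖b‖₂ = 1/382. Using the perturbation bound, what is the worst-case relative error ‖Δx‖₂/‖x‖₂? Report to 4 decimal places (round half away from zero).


0.4764

AᵀA = [52998481/1136356 -2981070/284089; -2981070/284089 671161/284089]; tr = 33125/676, det = 49/676
solving λ² − 33125/676·λ + 49/676 = 0 gives λ = 49, 1/676
κ = σ_max/σ_min = 7/(1/26) = 182.0000
κ_2(A)·‖δb‖/‖b‖ = 0.4764


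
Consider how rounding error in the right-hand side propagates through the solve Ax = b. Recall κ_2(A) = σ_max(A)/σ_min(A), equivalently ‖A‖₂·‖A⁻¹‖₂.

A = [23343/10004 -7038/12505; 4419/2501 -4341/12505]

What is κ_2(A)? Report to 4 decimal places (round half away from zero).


48.8000

form AᵀA = [857336625/100080016 -24101955/12510002; -24101955/12510002 2735109/6255001] with trace 536049/59536 and determinant 2025/59536
eigenvalues of AᵀA: λ = (tr ± √(tr²−4·det))/2 = 9, 225/59536
κ_2(A) = √(λ_max/λ_min) = √(9 / (225/59536)) = 48.8000


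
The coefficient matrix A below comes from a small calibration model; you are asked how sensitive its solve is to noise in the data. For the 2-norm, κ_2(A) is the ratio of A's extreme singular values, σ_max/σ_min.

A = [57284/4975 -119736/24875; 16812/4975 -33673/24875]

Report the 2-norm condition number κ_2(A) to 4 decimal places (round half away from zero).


248.7500

AᵀA = [5702560/39601 -11880108/198005; -11880108/198005 24752929/990025]; tr = 167316929/990025, det = 456976/990025
eigenvalues of AᵀA: λ = (tr ± √(tr²−4·det))/2 = 169, 2704/990025
κ_2(A) = √(λ_max/λ_min) = √(169 / (2704/990025)) = 248.7500


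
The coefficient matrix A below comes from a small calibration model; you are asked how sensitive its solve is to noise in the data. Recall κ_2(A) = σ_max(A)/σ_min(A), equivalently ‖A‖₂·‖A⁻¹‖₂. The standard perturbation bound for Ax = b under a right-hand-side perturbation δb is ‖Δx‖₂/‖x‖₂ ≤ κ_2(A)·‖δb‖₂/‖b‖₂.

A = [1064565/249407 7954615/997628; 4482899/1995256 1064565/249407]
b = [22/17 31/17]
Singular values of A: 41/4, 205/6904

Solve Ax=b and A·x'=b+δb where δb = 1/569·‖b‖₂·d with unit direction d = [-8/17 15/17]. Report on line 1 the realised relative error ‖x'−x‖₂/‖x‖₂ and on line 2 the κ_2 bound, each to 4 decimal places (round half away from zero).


0.0039
0.6067

largest singular value 41/4, smallest 205/6904
condition number: (41/4) ÷ (205/6904) = 345.2000
bound on ‖Δx‖/‖x‖: κ·ε = 345.2000·1/569 = 0.6067
solve Ax = b  →  x = [-29.6241 16.0207]
2-norm of b is 2.2361; of x, 33.6786
Δx = A⁻¹·δb where δb = 1/569·2.2361·d; ‖Δx‖ = 0.1323
dividing the unrounded norms, ‖Δx‖/‖x‖ = 0.0039
so the bound overstates the realised error by a factor of ≈ 154.3807 (computed from the unrounded values)


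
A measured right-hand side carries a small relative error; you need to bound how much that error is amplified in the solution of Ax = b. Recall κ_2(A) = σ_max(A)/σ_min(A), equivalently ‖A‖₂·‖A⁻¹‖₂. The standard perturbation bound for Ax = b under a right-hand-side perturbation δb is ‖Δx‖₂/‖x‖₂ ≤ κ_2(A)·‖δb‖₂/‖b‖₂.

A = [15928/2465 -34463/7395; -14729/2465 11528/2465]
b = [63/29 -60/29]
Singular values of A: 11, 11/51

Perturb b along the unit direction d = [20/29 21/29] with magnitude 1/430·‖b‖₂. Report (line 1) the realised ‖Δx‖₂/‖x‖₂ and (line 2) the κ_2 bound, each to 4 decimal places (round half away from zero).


0.1186
0.1186

from the listed singular values, σ₁ = 11, σ_n = 11/51
κ_2(A) = 11 / (11/51) = 51.0000
κ_2(A)·‖δb‖/‖b‖ = 0.1186
solve Ax = b  →  x = [0.2182 -0.1636]
‖b‖ = 3.0000, ‖x‖ = 0.2727
with δb = [0.0048 0.0051], A·Δx = δb → ‖Δx‖ = 0.0323
realised ‖Δx‖/‖x‖ = 0.1186
so the bound is sharp here: realised error equals the bound


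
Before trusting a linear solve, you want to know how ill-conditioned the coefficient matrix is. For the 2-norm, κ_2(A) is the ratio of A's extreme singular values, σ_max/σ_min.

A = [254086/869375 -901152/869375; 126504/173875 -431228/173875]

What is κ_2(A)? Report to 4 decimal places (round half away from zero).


267.5000

M = AᵀA = [2749356484/4472265625 -9424685088/4472265625; -9424685088/4472265625 32313696016/4472265625]. tr(M)=56100884/7155625, det(M)=153664/178890625
solving λ² − 56100884/7155625·λ + 153664/178890625 = 0 gives λ = 196/25, 784/7155625
κ_2(A) = √(λ_max/λ_min) = √((196/25) / (784/7155625)) = 267.5000


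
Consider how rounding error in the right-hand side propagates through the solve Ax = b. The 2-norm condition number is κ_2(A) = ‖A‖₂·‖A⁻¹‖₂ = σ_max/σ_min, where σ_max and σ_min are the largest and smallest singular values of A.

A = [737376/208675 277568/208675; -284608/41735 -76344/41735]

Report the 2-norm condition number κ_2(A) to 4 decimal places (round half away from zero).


24.5500

AᵀA = [8888464384/150675625 2587802112/150675625; 2587802112/150675625 770775616/150675625]; tr = 15454784/241081, det = 1638400/241081
char-poly roots: 64 and 25600/241081
κ = σ_max/σ_min = 8/(160/491) = 24.5500


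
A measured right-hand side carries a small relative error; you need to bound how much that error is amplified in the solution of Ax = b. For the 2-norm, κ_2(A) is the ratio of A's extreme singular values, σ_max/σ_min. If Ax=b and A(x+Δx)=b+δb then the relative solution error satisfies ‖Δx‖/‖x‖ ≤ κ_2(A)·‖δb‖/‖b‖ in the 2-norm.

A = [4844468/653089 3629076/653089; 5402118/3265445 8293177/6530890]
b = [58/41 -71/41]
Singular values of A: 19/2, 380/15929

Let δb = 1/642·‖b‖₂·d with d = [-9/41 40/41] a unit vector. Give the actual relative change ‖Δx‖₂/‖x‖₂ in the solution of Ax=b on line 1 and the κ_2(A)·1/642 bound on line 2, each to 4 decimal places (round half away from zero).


0.0017
0.6203

from the listed singular values, σ₁ = 19/2, σ_n = 380/15929
κ_2(A) = (19/2) / (380/15929) = 398.2250
perturbation bound = 398.2250·1/642 = 0.6203
solve Ax = b  →  x = [50.3863 -67.0063]
‖b‖ = 2.2361, ‖x‖ = 83.8369
re-solving with b+δb shifts x by Δx of norm 0.1460
relative error = 0.0017
realised/bound (from unrounded values) ≈ 0.0028


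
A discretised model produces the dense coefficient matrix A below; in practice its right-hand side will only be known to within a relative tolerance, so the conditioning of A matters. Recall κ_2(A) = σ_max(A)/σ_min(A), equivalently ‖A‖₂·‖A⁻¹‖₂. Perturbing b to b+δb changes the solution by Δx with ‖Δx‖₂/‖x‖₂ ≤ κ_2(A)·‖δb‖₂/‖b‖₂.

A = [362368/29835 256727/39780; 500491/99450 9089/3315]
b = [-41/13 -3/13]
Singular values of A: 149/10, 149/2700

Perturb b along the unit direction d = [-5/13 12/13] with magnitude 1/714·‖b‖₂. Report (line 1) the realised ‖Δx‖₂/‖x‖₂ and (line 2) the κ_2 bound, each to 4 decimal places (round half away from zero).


largest singular value 149/10, smallest 149/2700
κ_2(A) = (149/10) / (149/2700) = 270.0000
bound on ‖Δx‖/‖x‖: κ·ε = 270.0000·1/714 = 0.3782
solve Ax = b  →  x = [-8.7051 15.8942]
‖b‖₂ = 3.1623 and ‖x‖₂ = 18.1219
Δx = A⁻¹·δb where δb = 1/714·3.1623·d; ‖Δx‖ = 0.0803
dividing the unrounded norms, ‖Δx‖/‖x‖ = 0.0044
so the bound overstates the realised error by a factor of ≈ 85.3868 (computed from the unrounded values)

0.0044
0.3782


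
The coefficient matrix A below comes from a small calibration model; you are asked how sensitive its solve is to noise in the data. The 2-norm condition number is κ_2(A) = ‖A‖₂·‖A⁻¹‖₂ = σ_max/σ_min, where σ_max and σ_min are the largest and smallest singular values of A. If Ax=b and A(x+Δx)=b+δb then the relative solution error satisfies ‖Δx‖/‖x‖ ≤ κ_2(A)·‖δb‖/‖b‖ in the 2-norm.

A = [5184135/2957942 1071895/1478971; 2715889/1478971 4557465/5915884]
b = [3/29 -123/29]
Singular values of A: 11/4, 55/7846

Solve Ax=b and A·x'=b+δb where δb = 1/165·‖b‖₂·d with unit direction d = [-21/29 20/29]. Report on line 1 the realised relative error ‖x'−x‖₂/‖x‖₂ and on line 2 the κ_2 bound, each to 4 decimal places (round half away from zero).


0.0086
2.3776

from the listed singular values, σ₁ = 11/4, σ_n = 55/7846
condition number: (11/4) ÷ (55/7846) = 392.3000
worst-case relative error ≤ 392.3000 × 1/165 = 2.3776
solve Ax = b  →  x = [163.5944 -395.4629]
‖b‖₂ = 4.2426 and ‖x‖₂ = 427.9650
Δx = A⁻¹·δb where δb = 1/165·4.2426·d; ‖Δx‖ = 3.6681
relative error = 0.0086
realised/bound (from unrounded values) ≈ 0.0036


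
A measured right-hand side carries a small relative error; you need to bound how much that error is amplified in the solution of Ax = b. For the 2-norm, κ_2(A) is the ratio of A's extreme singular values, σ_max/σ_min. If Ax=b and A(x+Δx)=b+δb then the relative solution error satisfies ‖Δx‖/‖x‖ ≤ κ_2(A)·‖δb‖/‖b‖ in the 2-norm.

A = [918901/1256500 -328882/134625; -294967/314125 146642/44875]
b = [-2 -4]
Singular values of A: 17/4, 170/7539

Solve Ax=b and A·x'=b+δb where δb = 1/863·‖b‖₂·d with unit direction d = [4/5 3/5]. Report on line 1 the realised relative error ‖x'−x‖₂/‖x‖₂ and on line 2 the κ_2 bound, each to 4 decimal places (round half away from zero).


0.0013
0.2184

from the listed singular values, σ₁ = 17/4, σ_n = 170/7539
condition number: (17/4) ÷ (170/7539) = 188.4750
κ_2(A)·‖δb‖/‖b‖ = 0.2184
solve Ax = b  →  x = [-170.1609 -50.1205]
‖b‖ = 4.4721, ‖x‖ = 177.3889
re-solving with b+δb shifts x by Δx of norm 0.2298
relative error = 0.0013
tightness: 0.0013 against a bound of 0.2184 (unrounded ratio ≈ 0.0059)


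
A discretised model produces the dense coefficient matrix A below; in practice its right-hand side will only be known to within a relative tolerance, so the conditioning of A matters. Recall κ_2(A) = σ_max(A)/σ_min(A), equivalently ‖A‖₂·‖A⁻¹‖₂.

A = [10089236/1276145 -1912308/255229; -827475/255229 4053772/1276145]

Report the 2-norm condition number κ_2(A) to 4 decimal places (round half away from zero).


169.2500

AᵀA = [703612751209/9636367225 -134012554452/1927273445; -134012554452/1927273445 638201861536/9636367225]; tr = 319099789/2291645, det = 193877776/286455625
char-poly roots: 3481/25 and 55696/11458225
σ_max=√(3481/25)=(59/5), σ_min=√(55696/11458225)=(236/3385) → κ = 169.2500


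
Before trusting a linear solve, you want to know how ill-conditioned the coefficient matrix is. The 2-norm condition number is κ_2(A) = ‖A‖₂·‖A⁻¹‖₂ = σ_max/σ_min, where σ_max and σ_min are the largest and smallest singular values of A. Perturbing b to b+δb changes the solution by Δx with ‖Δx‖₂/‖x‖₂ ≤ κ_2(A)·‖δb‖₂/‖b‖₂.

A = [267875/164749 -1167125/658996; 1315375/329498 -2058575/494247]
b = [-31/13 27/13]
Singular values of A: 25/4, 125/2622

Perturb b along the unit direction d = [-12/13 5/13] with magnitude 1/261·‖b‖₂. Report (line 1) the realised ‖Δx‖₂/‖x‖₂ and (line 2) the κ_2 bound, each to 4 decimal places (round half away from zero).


largest singular value 25/4, smallest 125/2622
condition number: (25/4) ÷ (125/2622) = 131.1000
perturbation bound = 131.1000·1/261 = 0.5023
solve Ax = b  →  x = [45.6789 43.2828]
‖b‖ = 3.1623, ‖x‖ = 62.9282
re-solving with b+δb shifts x by Δx of norm 0.2541
realised ‖Δx‖/‖x‖ = 0.0040
realised/bound (from unrounded values) ≈ 0.0080

0.0040
0.5023


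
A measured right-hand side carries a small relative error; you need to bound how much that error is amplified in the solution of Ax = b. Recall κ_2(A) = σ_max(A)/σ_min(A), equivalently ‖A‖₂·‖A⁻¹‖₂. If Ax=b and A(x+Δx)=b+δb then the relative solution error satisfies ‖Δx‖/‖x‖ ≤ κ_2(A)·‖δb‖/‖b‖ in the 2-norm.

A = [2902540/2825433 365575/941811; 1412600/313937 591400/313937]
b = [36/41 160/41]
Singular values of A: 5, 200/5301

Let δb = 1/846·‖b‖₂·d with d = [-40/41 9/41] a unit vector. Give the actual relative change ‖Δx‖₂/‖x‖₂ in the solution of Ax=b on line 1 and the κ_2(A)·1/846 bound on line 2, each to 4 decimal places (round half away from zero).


0.1566
0.1566

from the listed singular values, σ₁ = 5, σ_n = 200/5301
κ = σ_max/σ_min = 5/(200/5301) = 132.5250
bound on ‖Δx‖/‖x‖: κ·ε = 132.5250·1/846 = 0.1566
solve Ax = b  →  x = [0.7385 0.3077]
‖b‖ = 4.0000, ‖x‖ = 0.8000
Δx = A⁻¹·δb where δb = 1/846·4.0000·d; ‖Δx‖ = 0.1253
realised ‖Δx‖/‖x‖ = 0.1566
realised/bound = 1 exactly: the bound is attained for this b and d


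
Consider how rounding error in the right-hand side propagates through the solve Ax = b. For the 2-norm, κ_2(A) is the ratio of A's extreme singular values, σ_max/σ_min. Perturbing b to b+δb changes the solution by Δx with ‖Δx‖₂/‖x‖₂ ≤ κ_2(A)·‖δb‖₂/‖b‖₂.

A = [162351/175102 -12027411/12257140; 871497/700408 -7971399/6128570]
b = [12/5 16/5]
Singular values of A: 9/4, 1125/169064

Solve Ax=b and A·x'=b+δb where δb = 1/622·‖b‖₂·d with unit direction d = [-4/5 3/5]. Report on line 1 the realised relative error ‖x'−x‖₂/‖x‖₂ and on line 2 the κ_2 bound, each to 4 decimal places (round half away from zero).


σ_max = 9/4, σ_min = 1125/169064
condition number: (9/4) ÷ (1125/169064) = 338.1280
bound on ‖Δx‖/‖x‖: κ·ε = 338.1280·1/622 = 0.5436
solve Ax = b  →  x = [1.2261 -1.2874]
‖b‖ = 4.0000, ‖x‖ = 1.7778
re-solving with b+δb shifts x by Δx of norm 0.9664
dividing the unrounded norms, ‖Δx‖/‖x‖ = 0.5436
realised/bound = 1 exactly: the bound is attained for this b and d

0.5436
0.5436


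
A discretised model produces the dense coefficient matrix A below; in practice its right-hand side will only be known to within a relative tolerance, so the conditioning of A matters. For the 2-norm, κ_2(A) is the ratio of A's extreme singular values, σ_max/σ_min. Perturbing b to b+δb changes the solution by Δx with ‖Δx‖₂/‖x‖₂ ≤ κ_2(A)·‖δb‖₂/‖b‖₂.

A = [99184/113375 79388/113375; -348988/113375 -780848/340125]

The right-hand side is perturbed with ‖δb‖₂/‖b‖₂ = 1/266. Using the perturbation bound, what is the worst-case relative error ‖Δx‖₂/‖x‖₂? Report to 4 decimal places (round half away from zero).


AᵀA = [210608144/20566225 473805824/61698675; 473805824/61698675 1066313104/185096025]; tr = 118471456/7403841, det = 160000/7403841
char-poly roots: 16 and 10000/7403841
so κ_2 = √(16 / (10000/7403841)) = 108.8400
bound on ‖Δx‖/‖x‖: κ·ε = 108.8400·1/266 = 0.4092

0.4092


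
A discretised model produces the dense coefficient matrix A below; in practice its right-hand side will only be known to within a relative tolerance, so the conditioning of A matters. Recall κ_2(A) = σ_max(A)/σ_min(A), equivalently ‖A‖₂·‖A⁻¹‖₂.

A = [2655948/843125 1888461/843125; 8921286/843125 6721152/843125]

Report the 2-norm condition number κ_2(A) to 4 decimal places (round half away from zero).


form AᵀA = [138629445876/1137375625 103963157532/1137375625; 103963157532/1137375625 77984270649/1137375625] with trace 8664548661/45495025 and determinant 90668484/45495025
eigenvalues of AᵀA: λ = (tr ± √(tr²−4·det))/2 = 4761/25, 19044/1819801
κ = σ_max/σ_min = (69/5)/(138/1349) = 134.9000

134.9000


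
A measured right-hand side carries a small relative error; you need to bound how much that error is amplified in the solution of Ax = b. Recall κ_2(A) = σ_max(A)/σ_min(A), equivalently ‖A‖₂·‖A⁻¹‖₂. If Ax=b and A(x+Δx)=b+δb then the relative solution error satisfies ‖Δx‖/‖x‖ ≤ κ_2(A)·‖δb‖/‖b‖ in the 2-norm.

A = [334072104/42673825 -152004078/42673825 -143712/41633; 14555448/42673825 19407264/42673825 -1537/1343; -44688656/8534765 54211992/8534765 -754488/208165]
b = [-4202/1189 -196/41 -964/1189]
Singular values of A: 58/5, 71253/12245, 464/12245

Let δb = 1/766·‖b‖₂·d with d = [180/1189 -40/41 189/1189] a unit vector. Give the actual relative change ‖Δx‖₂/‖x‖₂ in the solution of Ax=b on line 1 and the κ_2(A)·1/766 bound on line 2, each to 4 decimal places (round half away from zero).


σ_max = 58/5, σ_min = 464/12245
κ = σ_max/σ_min = (58/5)/(464/12245) = 306.1250
bound on ‖Δx‖/‖x‖: κ·ε = 306.1250·1/766 = 0.3996
solve Ax = b  →  x = [55.5529 74.3578 50.2820]
‖b‖₂ = 6.0000 and ‖x‖₂ = 105.5627
Δx = A⁻¹·δb where δb = 1/766·6.0000·d; ‖Δx‖ = 0.2067
realised ‖Δx‖/‖x‖ = 0.0020
tightness: 0.0020 against a bound of 0.3996 (unrounded ratio ≈ 0.0049)

0.0020
0.3996


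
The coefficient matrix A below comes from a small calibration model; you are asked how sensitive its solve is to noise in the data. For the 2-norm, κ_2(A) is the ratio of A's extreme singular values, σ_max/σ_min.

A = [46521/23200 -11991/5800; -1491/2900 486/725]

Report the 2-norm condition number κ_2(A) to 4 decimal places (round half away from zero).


32.0000

form AᵀA = [3690369/861184 -966735/215296; -966735/215296 254241/53824] with trace 9225/1024 and determinant 81/1024
λ_max, λ_min = (9225/1024 ± √84768849/1048576)/2 = 9, 9/1024
σ_max=√9=3, σ_min=√(9/1024)=(3/32) → κ = 32.0000


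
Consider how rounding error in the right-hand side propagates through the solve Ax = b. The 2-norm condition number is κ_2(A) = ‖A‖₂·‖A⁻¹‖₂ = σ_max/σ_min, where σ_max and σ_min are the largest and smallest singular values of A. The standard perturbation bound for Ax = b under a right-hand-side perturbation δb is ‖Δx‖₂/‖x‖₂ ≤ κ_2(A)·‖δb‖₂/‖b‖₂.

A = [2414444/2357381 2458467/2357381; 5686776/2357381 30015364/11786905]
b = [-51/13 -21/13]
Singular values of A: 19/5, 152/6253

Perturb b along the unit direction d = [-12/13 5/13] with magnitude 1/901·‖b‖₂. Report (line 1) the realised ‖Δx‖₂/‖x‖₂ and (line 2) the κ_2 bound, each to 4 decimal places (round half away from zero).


from the listed singular values, σ₁ = 19/5, σ_n = 152/6253
condition number: (19/5) ÷ (152/6253) = 156.3250
worst-case relative error ≤ 156.3250 × 1/901 = 0.1735
solve Ax = b  →  x = [-89.9136 84.5417]
‖b‖ = 4.2426, ‖x‖ = 123.4170
with δb = [-0.0043 0.0018], A·Δx = δb → ‖Δx‖ = 0.1937
realised ‖Δx‖/‖x‖ = 0.0016
tightness: 0.0016 against a bound of 0.1735 (unrounded ratio ≈ 0.0090)

0.0016
0.1735


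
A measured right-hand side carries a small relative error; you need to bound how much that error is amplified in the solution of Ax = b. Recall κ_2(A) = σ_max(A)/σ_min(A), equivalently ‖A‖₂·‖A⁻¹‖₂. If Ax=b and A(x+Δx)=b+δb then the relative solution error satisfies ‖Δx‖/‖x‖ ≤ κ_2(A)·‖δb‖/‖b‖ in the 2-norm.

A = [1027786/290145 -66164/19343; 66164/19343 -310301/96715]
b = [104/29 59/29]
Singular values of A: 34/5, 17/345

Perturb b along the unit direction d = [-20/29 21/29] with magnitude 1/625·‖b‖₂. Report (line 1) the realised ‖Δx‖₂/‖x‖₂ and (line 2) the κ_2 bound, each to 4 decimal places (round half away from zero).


0.0066
0.2208

σ_max = 34/5, σ_min = 17/345
κ_2(A) = (34/5) / (17/345) = 138.0000
perturbation bound = 138.0000·1/625 = 0.2208
solve Ax = b  →  x = [-13.5700 -15.1014]
‖b‖₂ = 4.1231 and ‖x‖₂ = 20.3026
re-solving with b+δb shifts x by Δx of norm 0.1339
realised ‖Δx‖/‖x‖ = 0.0066
tightness: 0.0066 against a bound of 0.2208 (unrounded ratio ≈ 0.0299)
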